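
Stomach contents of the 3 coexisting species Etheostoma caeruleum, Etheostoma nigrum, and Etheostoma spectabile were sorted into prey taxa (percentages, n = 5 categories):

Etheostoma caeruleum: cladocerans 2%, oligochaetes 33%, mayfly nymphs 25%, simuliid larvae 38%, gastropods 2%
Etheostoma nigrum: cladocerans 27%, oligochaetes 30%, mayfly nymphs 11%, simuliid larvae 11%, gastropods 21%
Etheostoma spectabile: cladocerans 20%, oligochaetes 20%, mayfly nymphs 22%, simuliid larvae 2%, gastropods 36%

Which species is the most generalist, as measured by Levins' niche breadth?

Etheostoma nigrum

Convert percentages to proportions (divide by 100).
Σp_caerᵢ² = 0.02² + 0.33² + 0.25² + 0.38² + 0.02² = 0.0004 + 0.1089 + 0.0625 + 0.1444 + 0.0004 = 0.3166
B_caer = 1 / 0.3166 = 3.1586
Σp_nigrᵢ² = 0.27² + 0.30² + 0.11² + 0.11² + 0.21² = 0.0729 + 0.0900 + 0.0121 + 0.0121 + 0.0441 = 0.2312
B_nigr = 1 / 0.2312 = 4.3253
Σp_specᵢ² = 0.20² + 0.20² + 0.22² + 0.02² + 0.36² = 0.0400 + 0.0400 + 0.0484 + 0.0004 + 0.1296 = 0.2584
B_spec = 1 / 0.2584 = 3.8700
Highest B → broadest niche (most generalist): Etheostoma nigrum (B = 4.33).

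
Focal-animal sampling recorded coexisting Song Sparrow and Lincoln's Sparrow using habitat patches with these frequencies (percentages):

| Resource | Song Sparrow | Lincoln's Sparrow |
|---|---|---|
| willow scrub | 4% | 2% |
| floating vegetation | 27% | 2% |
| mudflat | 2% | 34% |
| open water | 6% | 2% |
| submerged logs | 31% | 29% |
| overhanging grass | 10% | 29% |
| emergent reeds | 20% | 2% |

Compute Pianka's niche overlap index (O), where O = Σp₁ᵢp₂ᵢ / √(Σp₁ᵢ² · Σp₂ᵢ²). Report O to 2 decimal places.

0.54

Convert percentages to proportions (divide by 100).
Σ p₁ᵢp₂ᵢ = 0.0008 + 0.0054 + 0.0068 + 0.0012 + 0.0899 + 0.0290 + 0.0040 = 0.1371
Σp_1ᵢ² = 0.04² + 0.27² + 0.02² + 0.06² + 0.31² + 0.10² + 0.20² = 0.0016 + 0.0729 + 0.0004 + 0.0036 + 0.0961 + 0.0100 + 0.0400 = 0.2246
Σp_2ᵢ² = 0.02² + 0.02² + 0.34² + 0.02² + 0.29² + 0.29² + 0.02² = 0.0004 + 0.0004 + 0.1156 + 0.0004 + 0.0841 + 0.0841 + 0.0004 = 0.2854
O = 0.1371 / √(0.2246 × 0.2854) = 0.1371 / 0.25318 = 0.5415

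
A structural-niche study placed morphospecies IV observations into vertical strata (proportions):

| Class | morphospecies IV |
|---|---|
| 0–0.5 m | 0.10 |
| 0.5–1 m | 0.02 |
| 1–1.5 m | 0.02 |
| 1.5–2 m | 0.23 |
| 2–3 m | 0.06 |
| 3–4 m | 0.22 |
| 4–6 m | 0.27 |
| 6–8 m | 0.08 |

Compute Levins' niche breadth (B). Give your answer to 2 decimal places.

Σpᵢ² = 0.10² + 0.02² + 0.02² + 0.23² + 0.06² + 0.22² + 0.27² + 0.08² = 0.0100 + 0.0004 + 0.0004 + 0.0529 + 0.0036 + 0.0484 + 0.0729 + 0.0064 = 0.1950
B = 1 / 0.1950 = 5.1282

5.13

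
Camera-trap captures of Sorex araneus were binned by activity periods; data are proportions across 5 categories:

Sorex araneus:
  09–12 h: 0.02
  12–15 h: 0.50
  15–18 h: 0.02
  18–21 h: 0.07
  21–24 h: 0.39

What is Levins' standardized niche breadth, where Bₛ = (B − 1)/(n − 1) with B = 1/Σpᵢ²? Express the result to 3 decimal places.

0.363

Σpᵢ² = 0.02² + 0.50² + 0.02² + 0.07² + 0.39² = 0.0004 + 0.2500 + 0.0004 + 0.0049 + 0.1521 = 0.4078
B = 1 / 0.4078 = 2.45218
Bₛ = (B − 1)/(n − 1) = (2.45218 − 1)/(5 − 1) = 1.45218/4 = 0.36305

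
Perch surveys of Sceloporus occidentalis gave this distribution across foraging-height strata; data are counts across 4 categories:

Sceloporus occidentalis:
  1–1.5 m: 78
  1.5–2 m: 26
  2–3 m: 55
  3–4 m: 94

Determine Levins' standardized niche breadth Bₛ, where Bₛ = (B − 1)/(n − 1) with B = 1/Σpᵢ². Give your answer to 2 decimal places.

0.81

Proportions for Sceloporus occidentalis (n=253): 78/253=0.3083, 26/253=0.1028, 55/253=0.2174, 94/253=0.3715
Σpᵢ² = 0.3083² + 0.1028² + 0.2174² + 0.3715² = 0.095049 + 0.010568 + 0.047263 + 0.138012 = 0.290892
B = 1 / 0.290892 = 3.4377
Bₛ = (B − 1)/(n − 1) = (3.4377 − 1)/(4 − 1) = 2.4377/3 = 0.8126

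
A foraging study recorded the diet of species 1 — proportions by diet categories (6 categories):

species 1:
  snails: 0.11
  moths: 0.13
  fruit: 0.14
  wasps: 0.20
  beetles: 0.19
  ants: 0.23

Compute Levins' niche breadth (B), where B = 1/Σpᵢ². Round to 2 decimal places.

5.63

Σpᵢ² = 0.11² + 0.13² + 0.14² + 0.20² + 0.19² + 0.23² = 0.0121 + 0.0169 + 0.0196 + 0.0400 + 0.0361 + 0.0529 = 0.1776
B = 1 / 0.1776 = 5.6306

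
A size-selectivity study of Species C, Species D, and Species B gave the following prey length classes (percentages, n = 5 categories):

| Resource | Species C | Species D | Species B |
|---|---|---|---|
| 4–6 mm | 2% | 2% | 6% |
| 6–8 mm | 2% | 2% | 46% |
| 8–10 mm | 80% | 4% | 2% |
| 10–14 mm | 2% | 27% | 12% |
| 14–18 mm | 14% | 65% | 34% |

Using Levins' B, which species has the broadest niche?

Convert percentages to proportions (divide by 100).
Σp_Cᵢ² = 0.02² + 0.02² + 0.80² + 0.02² + 0.14² = 0.0004 + 0.0004 + 0.6400 + 0.0004 + 0.0196 = 0.6608
B_C = 1 / 0.6608 = 1.5133
Σp_Dᵢ² = 0.02² + 0.02² + 0.04² + 0.27² + 0.65² = 0.0004 + 0.0004 + 0.0016 + 0.0729 + 0.4225 = 0.4978
B_D = 1 / 0.4978 = 2.0088
Σp_Bᵢ² = 0.06² + 0.46² + 0.02² + 0.12² + 0.34² = 0.0036 + 0.2116 + 0.0004 + 0.0144 + 0.1156 = 0.3456
B_B = 1 / 0.3456 = 2.8935
Highest B → broadest niche (most generalist): Species B (B = 2.89).

Species B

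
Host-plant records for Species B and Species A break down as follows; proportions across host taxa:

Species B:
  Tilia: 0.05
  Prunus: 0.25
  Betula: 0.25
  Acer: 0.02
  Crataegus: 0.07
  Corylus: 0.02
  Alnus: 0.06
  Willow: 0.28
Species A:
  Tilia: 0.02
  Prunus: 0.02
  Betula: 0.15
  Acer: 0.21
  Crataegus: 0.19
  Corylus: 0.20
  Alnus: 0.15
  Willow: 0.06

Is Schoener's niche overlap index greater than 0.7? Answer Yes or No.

No

Σ|p₁ᵢ − p₂ᵢ| = 0.03 + 0.23 + 0.10 + 0.19 + 0.12 + 0.18 + 0.09 + 0.22 = 1.16
D = 1 − ½ × 1.16 = 1 − 0.580 = 0.4200
D = 0.4200 < 0.7 → No.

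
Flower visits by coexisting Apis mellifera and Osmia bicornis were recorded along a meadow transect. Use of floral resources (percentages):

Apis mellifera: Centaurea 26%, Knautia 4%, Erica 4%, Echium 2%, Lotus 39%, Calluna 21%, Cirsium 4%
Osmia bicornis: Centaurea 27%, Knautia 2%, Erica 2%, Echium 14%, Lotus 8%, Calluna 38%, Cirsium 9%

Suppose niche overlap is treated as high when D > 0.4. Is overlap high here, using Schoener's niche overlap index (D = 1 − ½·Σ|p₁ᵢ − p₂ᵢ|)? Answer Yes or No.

Convert percentages to proportions (divide by 100).
Σ|p₁ᵢ − p₂ᵢ| = 0.01 + 0.02 + 0.02 + 0.12 + 0.31 + 0.17 + 0.05 = 0.70
D = 1 − ½ × 0.70 = 1 − 0.350 = 0.6500
D = 0.6500 > 0.4 → Yes.

Yes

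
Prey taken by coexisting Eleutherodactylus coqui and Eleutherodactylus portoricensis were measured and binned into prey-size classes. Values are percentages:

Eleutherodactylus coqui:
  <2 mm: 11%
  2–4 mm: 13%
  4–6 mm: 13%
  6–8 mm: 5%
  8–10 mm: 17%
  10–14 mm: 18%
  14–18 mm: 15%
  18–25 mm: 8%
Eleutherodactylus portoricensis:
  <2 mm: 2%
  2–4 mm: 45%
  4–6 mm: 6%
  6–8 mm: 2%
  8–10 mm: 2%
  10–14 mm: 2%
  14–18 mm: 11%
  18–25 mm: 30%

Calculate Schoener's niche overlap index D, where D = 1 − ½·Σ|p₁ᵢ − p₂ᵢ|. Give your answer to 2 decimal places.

Convert percentages to proportions (divide by 100).
Σ|p₁ᵢ − p₂ᵢ| = 0.09 + 0.32 + 0.07 + 0.03 + 0.15 + 0.16 + 0.04 + 0.22 = 1.08
D = 1 − ½ × 1.08 = 1 − 0.540 = 0.4600

0.46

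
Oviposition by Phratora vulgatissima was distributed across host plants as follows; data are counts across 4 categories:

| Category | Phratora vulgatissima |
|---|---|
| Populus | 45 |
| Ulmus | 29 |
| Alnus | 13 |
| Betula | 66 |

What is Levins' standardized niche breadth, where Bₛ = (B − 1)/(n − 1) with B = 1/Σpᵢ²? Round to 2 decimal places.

0.72

Proportions for Phratora vulgatissima (n=153): 45/153=0.2941, 29/153=0.1895, 13/153=0.0850, 66/153=0.4314
Σpᵢ² = 0.2941² + 0.1895² + 0.0850² + 0.4314² = 0.086495 + 0.035910 + 0.007225 + 0.186106 = 0.315736
B = 1 / 0.315736 = 3.1672
Bₛ = (B − 1)/(n − 1) = (3.1672 − 1)/(4 − 1) = 2.1672/3 = 0.7224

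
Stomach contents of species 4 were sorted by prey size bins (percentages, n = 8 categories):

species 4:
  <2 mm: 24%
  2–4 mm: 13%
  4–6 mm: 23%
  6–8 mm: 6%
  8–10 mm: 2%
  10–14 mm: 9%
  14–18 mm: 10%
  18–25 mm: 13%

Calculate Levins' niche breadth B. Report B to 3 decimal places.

6.010

Convert percentages to proportions (divide by 100).
Σpᵢ² = 0.24² + 0.13² + 0.23² + 0.06² + 0.02² + 0.09² + 0.10² + 0.13² = 0.0576 + 0.0169 + 0.0529 + 0.0036 + 0.0004 + 0.0081 + 0.0100 + 0.0169 = 0.1664
B = 1 / 0.1664 = 6.00962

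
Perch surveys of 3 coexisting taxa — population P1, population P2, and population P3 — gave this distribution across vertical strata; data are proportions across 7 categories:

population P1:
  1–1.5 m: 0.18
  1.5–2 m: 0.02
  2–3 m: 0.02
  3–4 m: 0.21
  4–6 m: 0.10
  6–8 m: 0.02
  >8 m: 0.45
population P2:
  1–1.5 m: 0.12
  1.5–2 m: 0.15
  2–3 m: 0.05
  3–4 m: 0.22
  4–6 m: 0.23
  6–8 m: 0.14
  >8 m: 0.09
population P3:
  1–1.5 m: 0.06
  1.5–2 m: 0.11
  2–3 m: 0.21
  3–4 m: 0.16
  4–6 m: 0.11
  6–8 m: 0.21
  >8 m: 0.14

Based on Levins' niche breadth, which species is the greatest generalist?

Σp_P1ᵢ² = 0.18² + 0.02² + 0.02² + 0.21² + 0.10² + 0.02² + 0.45² = 0.0324 + 0.0004 + 0.0004 + 0.0441 + 0.0100 + 0.0004 + 0.2025 = 0.2902
B_P1 = 1 / 0.2902 = 3.4459
Σp_P2ᵢ² = 0.12² + 0.15² + 0.05² + 0.22² + 0.23² + 0.14² + 0.09² = 0.0144 + 0.0225 + 0.0025 + 0.0484 + 0.0529 + 0.0196 + 0.0081 = 0.1684
B_P2 = 1 / 0.1684 = 5.9382
Σp_P3ᵢ² = 0.06² + 0.11² + 0.21² + 0.16² + 0.11² + 0.21² + 0.14² = 0.0036 + 0.0121 + 0.0441 + 0.0256 + 0.0121 + 0.0441 + 0.0196 = 0.1612
B_P3 = 1 / 0.1612 = 6.2035
Highest B → broadest niche (most generalist): population P3 (B = 6.20).

population P3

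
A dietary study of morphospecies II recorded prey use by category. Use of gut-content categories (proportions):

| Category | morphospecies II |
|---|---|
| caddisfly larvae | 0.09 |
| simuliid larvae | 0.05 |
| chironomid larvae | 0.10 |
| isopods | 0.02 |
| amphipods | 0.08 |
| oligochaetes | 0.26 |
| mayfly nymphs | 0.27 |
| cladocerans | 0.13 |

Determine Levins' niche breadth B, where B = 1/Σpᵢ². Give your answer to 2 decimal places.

5.41

Σpᵢ² = 0.09² + 0.05² + 0.10² + 0.02² + 0.08² + 0.26² + 0.27² + 0.13² = 0.0081 + 0.0025 + 0.0100 + 0.0004 + 0.0064 + 0.0676 + 0.0729 + 0.0169 = 0.1848
B = 1 / 0.1848 = 5.4113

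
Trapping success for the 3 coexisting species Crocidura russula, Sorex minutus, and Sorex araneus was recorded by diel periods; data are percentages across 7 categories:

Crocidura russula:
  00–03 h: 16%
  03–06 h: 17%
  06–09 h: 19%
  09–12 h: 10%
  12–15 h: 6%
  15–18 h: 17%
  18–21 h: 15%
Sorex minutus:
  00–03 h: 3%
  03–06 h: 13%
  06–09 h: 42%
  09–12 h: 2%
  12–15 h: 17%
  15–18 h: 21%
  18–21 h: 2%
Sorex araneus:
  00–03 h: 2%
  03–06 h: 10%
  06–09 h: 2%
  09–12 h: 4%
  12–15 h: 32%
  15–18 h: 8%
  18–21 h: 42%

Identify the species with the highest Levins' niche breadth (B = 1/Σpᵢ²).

Convert percentages to proportions (divide by 100).
Σp_russᵢ² = 0.16² + 0.17² + 0.19² + 0.10² + 0.06² + 0.17² + 0.15² = 0.0256 + 0.0289 + 0.0361 + 0.0100 + 0.0036 + 0.0289 + 0.0225 = 0.1556
B_russ = 1 / 0.1556 = 6.4267
Σp_minuᵢ² = 0.03² + 0.13² + 0.42² + 0.02² + 0.17² + 0.21² + 0.02² = 0.0009 + 0.0169 + 0.1764 + 0.0004 + 0.0289 + 0.0441 + 0.0004 = 0.2680
B_minu = 1 / 0.2680 = 3.7313
Σp_aranᵢ² = 0.02² + 0.10² + 0.02² + 0.04² + 0.32² + 0.08² + 0.42² = 0.0004 + 0.0100 + 0.0004 + 0.0016 + 0.1024 + 0.0064 + 0.1764 = 0.2976
B_aran = 1 / 0.2976 = 3.3602
Highest B → broadest niche (most generalist): Crocidura russula (B = 6.43).

Crocidura russula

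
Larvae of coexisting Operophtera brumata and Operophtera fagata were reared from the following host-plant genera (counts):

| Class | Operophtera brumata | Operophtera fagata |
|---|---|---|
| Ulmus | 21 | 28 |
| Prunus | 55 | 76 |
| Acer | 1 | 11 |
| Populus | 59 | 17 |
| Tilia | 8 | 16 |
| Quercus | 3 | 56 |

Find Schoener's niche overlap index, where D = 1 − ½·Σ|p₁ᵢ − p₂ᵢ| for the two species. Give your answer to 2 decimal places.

Proportions for Operophtera brumata (n=147): 21/147=0.1429, 55/147=0.3741, 1/147=0.0068, 59/147=0.4014, 8/147=0.0544, 3/147=0.0204
Proportions for Operophtera fagata (n=204): 28/204=0.1373, 76/204=0.3725, 11/204=0.0539, 17/204=0.0833, 16/204=0.0784, 56/204=0.2745
Σ|p₁ᵢ − p₂ᵢ| = 0.0056 + 0.0016 + 0.0471 + 0.3181 + 0.0240 + 0.2541 = 0.6505
D = 1 − ½ × 0.6505 = 1 − 0.32525 = 0.67475

0.67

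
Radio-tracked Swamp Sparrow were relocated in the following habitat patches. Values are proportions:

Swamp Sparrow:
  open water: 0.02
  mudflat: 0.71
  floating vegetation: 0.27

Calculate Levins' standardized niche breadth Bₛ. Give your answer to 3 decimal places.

Σpᵢ² = 0.02² + 0.71² + 0.27² = 0.0004 + 0.5041 + 0.0729 = 0.5774
B = 1 / 0.5774 = 1.73190
Bₛ = (B − 1)/(n − 1) = (1.73190 − 1)/(3 − 1) = 0.73190/2 = 0.36595

0.366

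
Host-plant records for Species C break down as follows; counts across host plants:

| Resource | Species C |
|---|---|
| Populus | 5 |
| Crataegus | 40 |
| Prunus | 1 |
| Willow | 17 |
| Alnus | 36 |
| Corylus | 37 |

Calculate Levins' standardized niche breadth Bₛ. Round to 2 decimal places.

Proportions for Species C (n=136): 5/136=0.0368, 40/136=0.2941, 1/136=0.0074, 17/136=0.1250, 36/136=0.2647, 37/136=0.2721
Σpᵢ² = 0.0368² + 0.2941² + 0.0074² + 0.1250² + 0.2647² + 0.2721² = 0.001354 + 0.086495 + 0.000055 + 0.015625 + 0.070066 + 0.074038 = 0.247633
B = 1 / 0.247633 = 4.0382
Bₛ = (B − 1)/(n − 1) = (4.0382 − 1)/(6 − 1) = 3.0382/5 = 0.6076

0.61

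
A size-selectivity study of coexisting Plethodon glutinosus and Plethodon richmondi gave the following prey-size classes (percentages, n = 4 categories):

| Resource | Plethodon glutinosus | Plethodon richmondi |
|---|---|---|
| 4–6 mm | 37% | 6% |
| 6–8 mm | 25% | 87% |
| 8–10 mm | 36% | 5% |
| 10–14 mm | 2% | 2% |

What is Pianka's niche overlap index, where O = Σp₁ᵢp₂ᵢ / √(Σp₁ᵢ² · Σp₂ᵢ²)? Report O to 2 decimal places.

Convert percentages to proportions (divide by 100).
Σ p₁ᵢp₂ᵢ = 0.0222 + 0.2175 + 0.0180 + 0.0004 = 0.2581
Σp_1ᵢ² = 0.37² + 0.25² + 0.36² + 0.02² = 0.1369 + 0.0625 + 0.1296 + 0.0004 = 0.3294
Σp_2ᵢ² = 0.06² + 0.87² + 0.05² + 0.02² = 0.0036 + 0.7569 + 0.0025 + 0.0004 = 0.7634
O = 0.2581 / √(0.3294 × 0.7634) = 0.2581 / 0.50146 = 0.5147

0.51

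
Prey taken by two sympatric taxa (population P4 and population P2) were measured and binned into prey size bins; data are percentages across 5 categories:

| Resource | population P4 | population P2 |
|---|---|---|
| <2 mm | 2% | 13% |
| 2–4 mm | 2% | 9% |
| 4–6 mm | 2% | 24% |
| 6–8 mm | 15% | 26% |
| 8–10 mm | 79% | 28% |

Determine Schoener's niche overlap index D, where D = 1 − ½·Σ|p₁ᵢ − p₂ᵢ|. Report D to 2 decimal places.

Convert percentages to proportions (divide by 100).
Σ|p₁ᵢ − p₂ᵢ| = 0.11 + 0.07 + 0.22 + 0.11 + 0.51 = 1.02
D = 1 − ½ × 1.02 = 1 − 0.510 = 0.4900

0.49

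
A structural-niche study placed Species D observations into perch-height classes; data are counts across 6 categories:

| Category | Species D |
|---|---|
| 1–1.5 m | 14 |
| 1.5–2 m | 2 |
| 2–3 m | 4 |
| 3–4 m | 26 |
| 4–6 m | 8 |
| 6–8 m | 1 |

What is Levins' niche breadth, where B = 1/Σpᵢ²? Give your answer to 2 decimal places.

Proportions for Species D (n=55): 14/55=0.2545, 2/55=0.0364, 4/55=0.0727, 26/55=0.4727, 8/55=0.1455, 1/55=0.0182
Σpᵢ² = 0.2545² + 0.0364² + 0.0727² + 0.4727² + 0.1455² + 0.0182² = 0.064770 + 0.001325 + 0.005285 + 0.223445 + 0.021170 + 0.000331 = 0.316326
B = 1 / 0.316326 = 3.1613

3.16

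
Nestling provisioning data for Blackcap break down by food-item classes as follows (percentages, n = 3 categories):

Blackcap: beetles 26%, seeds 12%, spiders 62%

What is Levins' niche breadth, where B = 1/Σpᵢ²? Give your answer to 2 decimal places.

Convert percentages to proportions (divide by 100).
Σpᵢ² = 0.26² + 0.12² + 0.62² = 0.0676 + 0.0144 + 0.3844 = 0.4664
B = 1 / 0.4664 = 2.1441

2.14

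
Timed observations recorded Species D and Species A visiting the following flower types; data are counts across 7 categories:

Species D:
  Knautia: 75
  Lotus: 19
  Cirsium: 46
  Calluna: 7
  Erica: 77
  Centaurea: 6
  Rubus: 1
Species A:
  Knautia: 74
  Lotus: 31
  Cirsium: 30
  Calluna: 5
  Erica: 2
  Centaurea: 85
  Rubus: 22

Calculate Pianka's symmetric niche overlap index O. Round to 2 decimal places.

0.56

Proportions for Species D (n=231): 75/231=0.3247, 19/231=0.0823, 46/231=0.1991, 7/231=0.0303, 77/231=0.3333, 6/231=0.0260, 1/231=0.0043
Proportions for Species A (n=249): 74/249=0.2972, 31/249=0.1245, 30/249=0.1205, 5/249=0.0201, 2/249=0.0080, 85/249=0.3414, 22/249=0.0884
Σ p₁ᵢp₂ᵢ = 0.096501 + 0.010246 + 0.023992 + 0.000609 + 0.002666 + 0.008876 + 0.000380 = 0.143270
Σp_1ᵢ² = 0.3247² + 0.0823² + 0.1991² + 0.0303² + 0.3333² + 0.0260² + 0.0043² = 0.105430 + 0.006773 + 0.039641 + 0.000918 + 0.111089 + 0.000676 + 0.000018 = 0.264545
Σp_2ᵢ² = 0.2972² + 0.1245² + 0.1205² + 0.0201² + 0.0080² + 0.3414² + 0.0884² = 0.088328 + 0.015500 + 0.014520 + 0.000404 + 0.000064 + 0.116554 + 0.007815 = 0.243185
O = 0.143270 / √(0.264545 × 0.243185) = 0.143270 / 0.2536402 = 0.5649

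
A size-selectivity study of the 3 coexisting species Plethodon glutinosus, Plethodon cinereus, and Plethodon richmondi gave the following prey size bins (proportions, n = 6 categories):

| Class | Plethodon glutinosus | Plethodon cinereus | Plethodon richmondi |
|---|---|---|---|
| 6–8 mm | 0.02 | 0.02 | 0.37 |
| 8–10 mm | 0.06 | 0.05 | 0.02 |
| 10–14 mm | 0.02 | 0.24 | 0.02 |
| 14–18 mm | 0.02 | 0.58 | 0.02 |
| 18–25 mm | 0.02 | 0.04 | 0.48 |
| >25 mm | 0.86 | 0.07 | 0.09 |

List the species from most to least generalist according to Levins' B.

Σp_glutᵢ² = 0.02² + 0.06² + 0.02² + 0.02² + 0.02² + 0.86² = 0.0004 + 0.0036 + 0.0004 + 0.0004 + 0.0004 + 0.7396 = 0.7448
B_glut = 1 / 0.7448 = 1.3426
Σp_cineᵢ² = 0.02² + 0.05² + 0.24² + 0.58² + 0.04² + 0.07² = 0.0004 + 0.0025 + 0.0576 + 0.3364 + 0.0016 + 0.0049 = 0.4034
B_cine = 1 / 0.4034 = 2.4789
Σp_richᵢ² = 0.37² + 0.02² + 0.02² + 0.02² + 0.48² + 0.09² = 0.1369 + 0.0004 + 0.0004 + 0.0004 + 0.2304 + 0.0081 = 0.3766
B_rich = 1 / 0.3766 = 2.6553
Ranking by B (broadest → narrowest): Plethodon richmondi (2.66) > Plethodon cinereus (2.48) > Plethodon glutinosus (1.34)

Plethodon richmondi > Plethodon cinereus > Plethodon glutinosus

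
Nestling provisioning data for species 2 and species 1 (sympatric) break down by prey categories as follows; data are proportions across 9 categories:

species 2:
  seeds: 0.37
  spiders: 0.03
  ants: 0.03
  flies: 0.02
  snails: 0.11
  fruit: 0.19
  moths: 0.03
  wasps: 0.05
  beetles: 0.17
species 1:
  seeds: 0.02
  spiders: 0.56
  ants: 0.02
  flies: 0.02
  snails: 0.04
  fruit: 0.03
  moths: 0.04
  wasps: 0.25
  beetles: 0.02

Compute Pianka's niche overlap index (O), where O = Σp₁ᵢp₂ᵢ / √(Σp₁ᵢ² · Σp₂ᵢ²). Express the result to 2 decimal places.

0.18

Σ p₁ᵢp₂ᵢ = 0.0074 + 0.0168 + 0.0006 + 0.0004 + 0.0044 + 0.0057 + 0.0012 + 0.0125 + 0.0034 = 0.0524
Σp_1ᵢ² = 0.37² + 0.03² + 0.03² + 0.02² + 0.11² + 0.19² + 0.03² + 0.05² + 0.17² = 0.1369 + 0.0009 + 0.0009 + 0.0004 + 0.0121 + 0.0361 + 0.0009 + 0.0025 + 0.0289 = 0.2196
Σp_2ᵢ² = 0.02² + 0.56² + 0.02² + 0.02² + 0.04² + 0.03² + 0.04² + 0.25² + 0.02² = 0.0004 + 0.3136 + 0.0004 + 0.0004 + 0.0016 + 0.0009 + 0.0016 + 0.0625 + 0.0004 = 0.3818
O = 0.0524 / √(0.2196 × 0.3818) = 0.0524 / 0.28956 = 0.1810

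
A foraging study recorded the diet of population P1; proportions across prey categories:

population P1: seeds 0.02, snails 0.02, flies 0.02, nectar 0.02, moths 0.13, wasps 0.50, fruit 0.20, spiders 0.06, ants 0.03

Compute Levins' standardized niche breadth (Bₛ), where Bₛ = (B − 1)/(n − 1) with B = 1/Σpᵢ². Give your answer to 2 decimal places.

Σpᵢ² = 0.02² + 0.02² + 0.02² + 0.02² + 0.13² + 0.50² + 0.20² + 0.06² + 0.03² = 0.0004 + 0.0004 + 0.0004 + 0.0004 + 0.0169 + 0.2500 + 0.0400 + 0.0036 + 0.0009 = 0.3130
B = 1 / 0.3130 = 3.1949
Bₛ = (B − 1)/(n − 1) = (3.1949 − 1)/(9 − 1) = 2.1949/8 = 0.2744

0.27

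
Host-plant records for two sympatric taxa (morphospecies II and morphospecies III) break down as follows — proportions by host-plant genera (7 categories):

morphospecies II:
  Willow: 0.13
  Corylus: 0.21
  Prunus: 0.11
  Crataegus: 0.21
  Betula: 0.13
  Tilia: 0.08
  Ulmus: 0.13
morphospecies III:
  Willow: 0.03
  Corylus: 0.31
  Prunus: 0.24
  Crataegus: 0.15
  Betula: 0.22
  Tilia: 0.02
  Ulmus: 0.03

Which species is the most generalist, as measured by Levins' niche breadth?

morphospecies II

Σp_IIᵢ² = 0.13² + 0.21² + 0.11² + 0.21² + 0.13² + 0.08² + 0.13² = 0.0169 + 0.0441 + 0.0121 + 0.0441 + 0.0169 + 0.0064 + 0.0169 = 0.1574
B_II = 1 / 0.1574 = 6.3532
Σp_IIIᵢ² = 0.03² + 0.31² + 0.24² + 0.15² + 0.22² + 0.02² + 0.03² = 0.0009 + 0.0961 + 0.0576 + 0.0225 + 0.0484 + 0.0004 + 0.0009 = 0.2268
B_III = 1 / 0.2268 = 4.4092
Highest B → broadest niche (most generalist): morphospecies II (B = 6.35).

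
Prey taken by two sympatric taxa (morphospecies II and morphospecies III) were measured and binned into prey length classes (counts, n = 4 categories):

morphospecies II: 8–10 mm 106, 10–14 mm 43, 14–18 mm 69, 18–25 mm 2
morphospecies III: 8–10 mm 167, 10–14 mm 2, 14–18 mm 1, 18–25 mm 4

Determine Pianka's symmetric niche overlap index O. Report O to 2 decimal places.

0.80

Proportions for morphospecies II (n=220): 106/220=0.4818, 43/220=0.1955, 69/220=0.3136, 2/220=0.0091
Proportions for morphospecies III (n=174): 167/174=0.9598, 2/174=0.0115, 1/174=0.0057, 4/174=0.0230
Σ p₁ᵢp₂ᵢ = 0.462432 + 0.002248 + 0.001788 + 0.000209 = 0.466677
Σp_1ᵢ² = 0.4818² + 0.1955² + 0.3136² + 0.0091² = 0.232131 + 0.038220 + 0.098345 + 0.000083 = 0.368779
Σp_2ᵢ² = 0.9598² + 0.0115² + 0.0057² + 0.0230² = 0.921216 + 0.000132 + 0.000032 + 0.000529 = 0.921909
O = 0.466677 / √(0.368779 × 0.921909) = 0.466677 / 0.5830786 = 0.8004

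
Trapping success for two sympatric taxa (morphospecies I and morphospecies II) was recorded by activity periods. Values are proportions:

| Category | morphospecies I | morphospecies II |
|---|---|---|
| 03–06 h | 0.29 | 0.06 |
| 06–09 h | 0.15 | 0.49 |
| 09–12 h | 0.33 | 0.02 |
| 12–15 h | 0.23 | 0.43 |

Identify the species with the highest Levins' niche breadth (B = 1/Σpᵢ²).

morphospecies I

Σp_Iᵢ² = 0.29² + 0.15² + 0.33² + 0.23² = 0.0841 + 0.0225 + 0.1089 + 0.0529 = 0.2684
B_I = 1 / 0.2684 = 3.7258
Σp_IIᵢ² = 0.06² + 0.49² + 0.02² + 0.43² = 0.0036 + 0.2401 + 0.0004 + 0.1849 = 0.4290
B_II = 1 / 0.4290 = 2.3310
Highest B → broadest niche (most generalist): morphospecies I (B = 3.73).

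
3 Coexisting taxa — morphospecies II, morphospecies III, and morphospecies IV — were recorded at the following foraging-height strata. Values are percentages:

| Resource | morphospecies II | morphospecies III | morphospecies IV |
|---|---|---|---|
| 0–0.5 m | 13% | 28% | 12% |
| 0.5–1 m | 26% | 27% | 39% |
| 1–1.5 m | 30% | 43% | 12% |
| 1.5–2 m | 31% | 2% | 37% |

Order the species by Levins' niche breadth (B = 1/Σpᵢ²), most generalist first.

morphospecies II > morphospecies IV > morphospecies III

Convert percentages to proportions (divide by 100).
Σp_IIᵢ² = 0.13² + 0.26² + 0.30² + 0.31² = 0.0169 + 0.0676 + 0.0900 + 0.0961 = 0.2706
B_II = 1 / 0.2706 = 3.6955
Σp_IIIᵢ² = 0.28² + 0.27² + 0.43² + 0.02² = 0.0784 + 0.0729 + 0.1849 + 0.0004 = 0.3366
B_III = 1 / 0.3366 = 2.9709
Σp_IVᵢ² = 0.12² + 0.39² + 0.12² + 0.37² = 0.0144 + 0.1521 + 0.0144 + 0.1369 = 0.3178
B_IV = 1 / 0.3178 = 3.1466
Ranking by B (broadest → narrowest): morphospecies II (3.70) > morphospecies IV (3.15) > morphospecies III (2.97)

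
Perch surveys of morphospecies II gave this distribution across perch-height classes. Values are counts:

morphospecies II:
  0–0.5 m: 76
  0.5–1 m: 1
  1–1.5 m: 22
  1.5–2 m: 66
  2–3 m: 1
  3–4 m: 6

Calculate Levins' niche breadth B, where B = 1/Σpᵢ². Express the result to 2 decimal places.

Proportions for morphospecies II (n=172): 76/172=0.4419, 1/172=0.0058, 22/172=0.1279, 66/172=0.3837, 1/172=0.0058, 6/172=0.0349
Σpᵢ² = 0.4419² + 0.0058² + 0.1279² + 0.3837² + 0.0058² + 0.0349² = 0.195276 + 0.000034 + 0.016358 + 0.147226 + 0.000034 + 0.001218 = 0.360146
B = 1 / 0.360146 = 2.7767

2.78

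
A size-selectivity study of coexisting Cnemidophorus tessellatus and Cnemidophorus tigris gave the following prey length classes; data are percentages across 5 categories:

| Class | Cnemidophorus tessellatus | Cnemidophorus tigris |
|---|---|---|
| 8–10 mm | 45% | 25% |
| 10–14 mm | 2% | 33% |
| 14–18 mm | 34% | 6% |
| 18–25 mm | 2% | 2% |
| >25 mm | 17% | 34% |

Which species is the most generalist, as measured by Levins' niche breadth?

Cnemidophorus tigris

Convert percentages to proportions (divide by 100).
Σp_tessᵢ² = 0.45² + 0.02² + 0.34² + 0.02² + 0.17² = 0.2025 + 0.0004 + 0.1156 + 0.0004 + 0.0289 = 0.3478
B_tess = 1 / 0.3478 = 2.8752
Σp_tigrᵢ² = 0.25² + 0.33² + 0.06² + 0.02² + 0.34² = 0.0625 + 0.1089 + 0.0036 + 0.0004 + 0.1156 = 0.2910
B_tigr = 1 / 0.2910 = 3.4364
Highest B → broadest niche (most generalist): Cnemidophorus tigris (B = 3.44).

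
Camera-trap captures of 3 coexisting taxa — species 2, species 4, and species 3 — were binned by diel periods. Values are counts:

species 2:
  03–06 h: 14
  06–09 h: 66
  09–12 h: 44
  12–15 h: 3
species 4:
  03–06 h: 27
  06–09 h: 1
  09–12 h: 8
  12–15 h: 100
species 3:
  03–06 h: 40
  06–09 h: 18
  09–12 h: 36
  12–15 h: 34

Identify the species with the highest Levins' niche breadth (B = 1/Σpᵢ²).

Proportions for species 2 (n=127): 14/127=0.1102, 66/127=0.5197, 44/127=0.3465, 3/127=0.0236
Proportions for species 4 (n=136): 27/136=0.1985, 1/136=0.0074, 8/136=0.0588, 100/136=0.7353
Proportions for species 3 (n=128): 40/128=0.3125, 18/128=0.1406, 36/128=0.2813, 34/128=0.2656
Σp_2ᵢ² = 0.1102² + 0.5197² + 0.3465² + 0.0236² = 0.012144 + 0.270088 + 0.120062 + 0.000557 = 0.402851
B_2 = 1 / 0.402851 = 2.4823
Σp_4ᵢ² = 0.1985² + 0.0074² + 0.0588² + 0.7353² = 0.039402 + 0.000055 + 0.003457 + 0.540666 = 0.583580
B_4 = 1 / 0.583580 = 1.7136
Σp_3ᵢ² = 0.3125² + 0.1406² + 0.2813² + 0.2656² = 0.097656 + 0.019768 + 0.079130 + 0.070543 = 0.267097
B_3 = 1 / 0.267097 = 3.7440
Highest B → broadest niche (most generalist): species 3 (B = 3.74).

species 3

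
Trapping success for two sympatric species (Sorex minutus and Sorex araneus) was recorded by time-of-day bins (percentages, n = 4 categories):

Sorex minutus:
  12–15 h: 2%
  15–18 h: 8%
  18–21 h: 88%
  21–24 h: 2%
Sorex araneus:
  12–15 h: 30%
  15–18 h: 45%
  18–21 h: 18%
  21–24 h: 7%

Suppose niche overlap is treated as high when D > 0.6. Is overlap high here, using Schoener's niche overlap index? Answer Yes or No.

Convert percentages to proportions (divide by 100).
Σ|p₁ᵢ − p₂ᵢ| = 0.28 + 0.37 + 0.70 + 0.05 = 1.40
D = 1 − ½ × 1.40 = 1 − 0.700 = 0.3000
D = 0.3000 < 0.6 → No.

No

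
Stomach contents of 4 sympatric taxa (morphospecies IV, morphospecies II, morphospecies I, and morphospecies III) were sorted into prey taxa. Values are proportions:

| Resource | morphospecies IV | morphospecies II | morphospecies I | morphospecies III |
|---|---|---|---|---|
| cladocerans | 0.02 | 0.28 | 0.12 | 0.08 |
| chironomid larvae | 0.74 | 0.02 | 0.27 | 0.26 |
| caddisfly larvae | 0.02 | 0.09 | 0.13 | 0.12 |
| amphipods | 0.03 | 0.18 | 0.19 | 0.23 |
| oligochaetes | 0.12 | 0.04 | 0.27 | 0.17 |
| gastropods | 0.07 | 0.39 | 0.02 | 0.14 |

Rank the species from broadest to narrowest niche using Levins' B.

morphospecies III > morphospecies I > morphospecies II > morphospecies IV

Σp_IVᵢ² = 0.02² + 0.74² + 0.02² + 0.03² + 0.12² + 0.07² = 0.0004 + 0.5476 + 0.0004 + 0.0009 + 0.0144 + 0.0049 = 0.5686
B_IV = 1 / 0.5686 = 1.7587
Σp_IIᵢ² = 0.28² + 0.02² + 0.09² + 0.18² + 0.04² + 0.39² = 0.0784 + 0.0004 + 0.0081 + 0.0324 + 0.0016 + 0.1521 = 0.2730
B_II = 1 / 0.2730 = 3.6630
Σp_Iᵢ² = 0.12² + 0.27² + 0.13² + 0.19² + 0.27² + 0.02² = 0.0144 + 0.0729 + 0.0169 + 0.0361 + 0.0729 + 0.0004 = 0.2136
B_I = 1 / 0.2136 = 4.6816
Σp_IIIᵢ² = 0.08² + 0.26² + 0.12² + 0.23² + 0.17² + 0.14² = 0.0064 + 0.0676 + 0.0144 + 0.0529 + 0.0289 + 0.0196 = 0.1898
B_III = 1 / 0.1898 = 5.2687
Ranking by B (broadest → narrowest): morphospecies III (5.27) > morphospecies I (4.68) > morphospecies II (3.66) > morphospecies IV (1.76)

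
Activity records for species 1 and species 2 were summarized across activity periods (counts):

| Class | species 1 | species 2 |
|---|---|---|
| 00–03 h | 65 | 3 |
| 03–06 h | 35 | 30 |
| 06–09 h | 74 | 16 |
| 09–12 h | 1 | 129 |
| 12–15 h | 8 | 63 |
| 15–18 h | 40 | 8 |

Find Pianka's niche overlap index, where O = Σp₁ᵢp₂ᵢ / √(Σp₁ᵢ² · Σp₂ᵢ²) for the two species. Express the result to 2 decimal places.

0.20

Proportions for species 1 (n=223): 65/223=0.2915, 35/223=0.1570, 74/223=0.3318, 1/223=0.0045, 8/223=0.0359, 40/223=0.1794
Proportions for species 2 (n=249): 3/249=0.0120, 30/249=0.1205, 16/249=0.0643, 129/249=0.5181, 63/249=0.2530, 8/249=0.0321
Σ p₁ᵢp₂ᵢ = 0.003498 + 0.018919 + 0.021335 + 0.002331 + 0.009083 + 0.005759 = 0.060925
Σp_1ᵢ² = 0.2915² + 0.1570² + 0.3318² + 0.0045² + 0.0359² + 0.1794² = 0.084972 + 0.024649 + 0.110091 + 0.000020 + 0.001289 + 0.032184 = 0.253205
Σp_2ᵢ² = 0.0120² + 0.1205² + 0.0643² + 0.5181² + 0.2530² + 0.0321² = 0.000144 + 0.014520 + 0.004134 + 0.268428 + 0.064009 + 0.001030 = 0.352265
O = 0.060925 / √(0.253205 × 0.352265) = 0.060925 / 0.2986558 = 0.2040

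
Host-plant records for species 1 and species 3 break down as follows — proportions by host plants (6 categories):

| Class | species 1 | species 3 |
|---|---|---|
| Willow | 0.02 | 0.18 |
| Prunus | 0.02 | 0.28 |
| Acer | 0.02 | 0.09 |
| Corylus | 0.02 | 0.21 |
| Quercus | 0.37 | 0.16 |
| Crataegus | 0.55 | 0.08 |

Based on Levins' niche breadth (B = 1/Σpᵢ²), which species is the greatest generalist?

species 3

Σp_1ᵢ² = 0.02² + 0.02² + 0.02² + 0.02² + 0.37² + 0.55² = 0.0004 + 0.0004 + 0.0004 + 0.0004 + 0.1369 + 0.3025 = 0.4410
B_1 = 1 / 0.4410 = 2.2676
Σp_3ᵢ² = 0.18² + 0.28² + 0.09² + 0.21² + 0.16² + 0.08² = 0.0324 + 0.0784 + 0.0081 + 0.0441 + 0.0256 + 0.0064 = 0.1950
B_3 = 1 / 0.1950 = 5.1282
Highest B → broadest niche (most generalist): species 3 (B = 5.13).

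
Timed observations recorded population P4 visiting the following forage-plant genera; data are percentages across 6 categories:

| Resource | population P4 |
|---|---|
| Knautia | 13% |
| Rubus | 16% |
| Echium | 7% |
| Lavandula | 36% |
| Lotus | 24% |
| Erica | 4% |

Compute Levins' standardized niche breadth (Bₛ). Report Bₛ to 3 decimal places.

0.647

Convert percentages to proportions (divide by 100).
Σpᵢ² = 0.13² + 0.16² + 0.07² + 0.36² + 0.24² + 0.04² = 0.0169 + 0.0256 + 0.0049 + 0.1296 + 0.0576 + 0.0016 = 0.2362
B = 1 / 0.2362 = 4.23370
Bₛ = (B − 1)/(n − 1) = (4.23370 − 1)/(6 − 1) = 3.23370/5 = 0.64674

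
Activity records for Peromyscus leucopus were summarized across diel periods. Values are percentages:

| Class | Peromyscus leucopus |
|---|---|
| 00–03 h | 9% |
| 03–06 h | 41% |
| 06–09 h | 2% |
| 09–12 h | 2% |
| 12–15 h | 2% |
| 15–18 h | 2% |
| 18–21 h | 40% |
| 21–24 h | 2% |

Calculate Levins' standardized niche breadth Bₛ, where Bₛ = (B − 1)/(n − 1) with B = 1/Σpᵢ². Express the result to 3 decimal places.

0.280

Convert percentages to proportions (divide by 100).
Σpᵢ² = 0.09² + 0.41² + 0.02² + 0.02² + 0.02² + 0.02² + 0.40² + 0.02² = 0.0081 + 0.1681 + 0.0004 + 0.0004 + 0.0004 + 0.0004 + 0.1600 + 0.0004 = 0.3382
B = 1 / 0.3382 = 2.95683
Bₛ = (B − 1)/(n − 1) = (2.95683 − 1)/(8 − 1) = 1.95683/7 = 0.27955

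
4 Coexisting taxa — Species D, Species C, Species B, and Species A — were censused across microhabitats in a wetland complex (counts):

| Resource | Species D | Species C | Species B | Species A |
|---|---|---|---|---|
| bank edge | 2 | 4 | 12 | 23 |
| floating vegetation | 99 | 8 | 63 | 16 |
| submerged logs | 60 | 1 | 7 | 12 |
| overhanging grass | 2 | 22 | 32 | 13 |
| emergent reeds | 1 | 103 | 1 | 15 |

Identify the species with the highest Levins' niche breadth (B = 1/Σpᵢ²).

Species A

Proportions for Species D (n=164): 2/164=0.0122, 99/164=0.6037, 60/164=0.3659, 2/164=0.0122, 1/164=0.0061
Proportions for Species C (n=138): 4/138=0.0290, 8/138=0.0580, 1/138=0.0072, 22/138=0.1594, 103/138=0.7464
Proportions for Species B (n=115): 12/115=0.1043, 63/115=0.5478, 7/115=0.0609, 32/115=0.2783, 1/115=0.0087
Proportions for Species A (n=79): 23/79=0.2911, 16/79=0.2025, 12/79=0.1519, 13/79=0.1646, 15/79=0.1899
Σp_Dᵢ² = 0.0122² + 0.6037² + 0.3659² + 0.0122² + 0.0061² = 0.000149 + 0.364454 + 0.133883 + 0.000149 + 0.000037 = 0.498672
B_D = 1 / 0.498672 = 2.0053
Σp_Cᵢ² = 0.0290² + 0.0580² + 0.0072² + 0.1594² + 0.7464² = 0.000841 + 0.003364 + 0.000052 + 0.025408 + 0.557113 = 0.586778
B_C = 1 / 0.586778 = 1.7042
Σp_Bᵢ² = 0.1043² + 0.5478² + 0.0609² + 0.2783² + 0.0087² = 0.010878 + 0.300085 + 0.003709 + 0.077451 + 0.000076 = 0.392199
B_B = 1 / 0.392199 = 2.5497
Σp_Aᵢ² = 0.2911² + 0.2025² + 0.1519² + 0.1646² + 0.1899² = 0.084739 + 0.041006 + 0.023074 + 0.027093 + 0.036062 = 0.211974
B_A = 1 / 0.211974 = 4.7176
Highest B → broadest niche (most generalist): Species A (B = 4.72).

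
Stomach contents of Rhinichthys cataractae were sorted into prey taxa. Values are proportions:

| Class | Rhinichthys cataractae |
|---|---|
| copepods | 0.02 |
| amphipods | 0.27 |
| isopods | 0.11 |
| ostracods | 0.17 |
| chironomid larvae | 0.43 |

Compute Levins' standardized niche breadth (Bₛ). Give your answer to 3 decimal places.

0.586

Σpᵢ² = 0.02² + 0.27² + 0.11² + 0.17² + 0.43² = 0.0004 + 0.0729 + 0.0121 + 0.0289 + 0.1849 = 0.2992
B = 1 / 0.2992 = 3.34225
Bₛ = (B − 1)/(n − 1) = (3.34225 − 1)/(5 − 1) = 2.34225/4 = 0.58556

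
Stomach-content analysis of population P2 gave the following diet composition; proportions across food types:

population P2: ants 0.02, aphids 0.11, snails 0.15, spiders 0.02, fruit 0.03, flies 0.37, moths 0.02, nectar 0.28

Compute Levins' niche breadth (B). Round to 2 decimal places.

3.97

Σpᵢ² = 0.02² + 0.11² + 0.15² + 0.02² + 0.03² + 0.37² + 0.02² + 0.28² = 0.0004 + 0.0121 + 0.0225 + 0.0004 + 0.0009 + 0.1369 + 0.0004 + 0.0784 = 0.2520
B = 1 / 0.2520 = 3.9683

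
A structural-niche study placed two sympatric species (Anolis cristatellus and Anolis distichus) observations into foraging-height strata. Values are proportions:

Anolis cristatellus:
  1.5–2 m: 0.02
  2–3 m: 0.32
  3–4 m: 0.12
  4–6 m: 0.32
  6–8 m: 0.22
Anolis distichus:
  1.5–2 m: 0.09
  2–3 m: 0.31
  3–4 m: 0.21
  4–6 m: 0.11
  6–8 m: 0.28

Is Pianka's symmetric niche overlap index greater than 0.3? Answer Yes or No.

Σ p₁ᵢp₂ᵢ = 0.0018 + 0.0992 + 0.0252 + 0.0352 + 0.0616 = 0.2230
Σp_1ᵢ² = 0.02² + 0.32² + 0.12² + 0.32² + 0.22² = 0.0004 + 0.1024 + 0.0144 + 0.1024 + 0.0484 = 0.2680
Σp_2ᵢ² = 0.09² + 0.31² + 0.21² + 0.11² + 0.28² = 0.0081 + 0.0961 + 0.0441 + 0.0121 + 0.0784 = 0.2388
O = 0.2230 / √(0.2680 × 0.2388) = 0.2230 / 0.25298 = 0.8815
O = 0.8815 > 0.3 → Yes.

Yes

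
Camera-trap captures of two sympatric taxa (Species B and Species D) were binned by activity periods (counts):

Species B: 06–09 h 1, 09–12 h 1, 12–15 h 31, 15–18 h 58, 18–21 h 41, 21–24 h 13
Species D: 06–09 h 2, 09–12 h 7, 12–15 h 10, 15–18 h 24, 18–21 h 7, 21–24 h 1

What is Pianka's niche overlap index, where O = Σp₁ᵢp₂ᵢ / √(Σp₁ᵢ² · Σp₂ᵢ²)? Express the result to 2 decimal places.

Proportions for Species B (n=145): 1/145=0.0069, 1/145=0.0069, 31/145=0.2138, 58/145=0.4000, 41/145=0.2828, 13/145=0.0897
Proportions for Species D (n=51): 2/51=0.0392, 7/51=0.1373, 10/51=0.1961, 24/51=0.4706, 7/51=0.1373, 1/51=0.0196
Σ p₁ᵢp₂ᵢ = 0.000270 + 0.000947 + 0.041926 + 0.188240 + 0.038828 + 0.001758 = 0.271969
Σp_1ᵢ² = 0.0069² + 0.0069² + 0.2138² + 0.4000² + 0.2828² + 0.0897² = 0.000048 + 0.000048 + 0.045710 + 0.160000 + 0.079976 + 0.008046 = 0.293828
Σp_2ᵢ² = 0.0392² + 0.1373² + 0.1961² + 0.4706² + 0.1373² + 0.0196² = 0.001537 + 0.018851 + 0.038455 + 0.221464 + 0.018851 + 0.000384 = 0.299542
O = 0.271969 / √(0.293828 × 0.299542) = 0.271969 / 0.2966712 = 0.9167

0.92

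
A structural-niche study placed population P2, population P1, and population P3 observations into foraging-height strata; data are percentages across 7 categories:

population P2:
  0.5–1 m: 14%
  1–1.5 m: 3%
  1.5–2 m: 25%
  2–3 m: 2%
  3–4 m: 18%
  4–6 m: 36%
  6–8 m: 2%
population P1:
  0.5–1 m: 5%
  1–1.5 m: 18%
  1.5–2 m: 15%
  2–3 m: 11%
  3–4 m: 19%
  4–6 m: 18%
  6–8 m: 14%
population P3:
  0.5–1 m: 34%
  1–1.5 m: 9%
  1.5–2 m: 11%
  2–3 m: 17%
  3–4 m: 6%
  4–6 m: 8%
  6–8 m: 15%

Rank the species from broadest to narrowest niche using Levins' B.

population P1 > population P3 > population P2

Convert percentages to proportions (divide by 100).
Σp_P2ᵢ² = 0.14² + 0.03² + 0.25² + 0.02² + 0.18² + 0.36² + 0.02² = 0.0196 + 0.0009 + 0.0625 + 0.0004 + 0.0324 + 0.1296 + 0.0004 = 0.2458
B_P2 = 1 / 0.2458 = 4.0683
Σp_P1ᵢ² = 0.05² + 0.18² + 0.15² + 0.11² + 0.19² + 0.18² + 0.14² = 0.0025 + 0.0324 + 0.0225 + 0.0121 + 0.0361 + 0.0324 + 0.0196 = 0.1576
B_P1 = 1 / 0.1576 = 6.3452
Σp_P3ᵢ² = 0.34² + 0.09² + 0.11² + 0.17² + 0.06² + 0.08² + 0.15² = 0.1156 + 0.0081 + 0.0121 + 0.0289 + 0.0036 + 0.0064 + 0.0225 = 0.1972
B_P3 = 1 / 0.1972 = 5.0710
Ranking by B (broadest → narrowest): population P1 (6.35) > population P3 (5.07) > population P2 (4.07)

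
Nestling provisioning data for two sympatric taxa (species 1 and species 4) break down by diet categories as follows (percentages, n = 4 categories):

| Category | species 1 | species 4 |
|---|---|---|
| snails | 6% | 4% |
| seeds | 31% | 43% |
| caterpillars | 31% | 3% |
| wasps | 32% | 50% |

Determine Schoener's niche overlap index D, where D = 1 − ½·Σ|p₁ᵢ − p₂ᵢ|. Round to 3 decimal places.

Convert percentages to proportions (divide by 100).
Σ|p₁ᵢ − p₂ᵢ| = 0.02 + 0.12 + 0.28 + 0.18 = 0.60
D = 1 − ½ × 0.60 = 1 − 0.300 = 0.70000

0.700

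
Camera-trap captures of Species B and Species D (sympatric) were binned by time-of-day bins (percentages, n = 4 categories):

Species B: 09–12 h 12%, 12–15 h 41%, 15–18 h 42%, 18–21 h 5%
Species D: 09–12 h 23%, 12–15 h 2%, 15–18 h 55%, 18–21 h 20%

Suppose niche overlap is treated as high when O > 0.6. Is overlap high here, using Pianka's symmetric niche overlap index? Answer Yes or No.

Convert percentages to proportions (divide by 100).
Σ p₁ᵢp₂ᵢ = 0.0276 + 0.0082 + 0.2310 + 0.0100 = 0.2768
Σp_1ᵢ² = 0.12² + 0.41² + 0.42² + 0.05² = 0.0144 + 0.1681 + 0.1764 + 0.0025 = 0.3614
Σp_2ᵢ² = 0.23² + 0.02² + 0.55² + 0.20² = 0.0529 + 0.0004 + 0.3025 + 0.0400 = 0.3958
O = 0.2768 / √(0.3614 × 0.3958) = 0.2768 / 0.37821 = 0.7319
O = 0.7319 > 0.6 → Yes.

Yes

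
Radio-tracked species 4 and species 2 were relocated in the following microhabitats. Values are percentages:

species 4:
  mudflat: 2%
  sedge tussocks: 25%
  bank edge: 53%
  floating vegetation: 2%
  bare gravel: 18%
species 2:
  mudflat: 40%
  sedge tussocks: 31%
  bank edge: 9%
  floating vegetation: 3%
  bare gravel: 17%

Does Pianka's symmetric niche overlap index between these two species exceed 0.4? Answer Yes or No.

Convert percentages to proportions (divide by 100).
Σ p₁ᵢp₂ᵢ = 0.0080 + 0.0775 + 0.0477 + 0.0006 + 0.0306 = 0.1644
Σp_1ᵢ² = 0.02² + 0.25² + 0.53² + 0.02² + 0.18² = 0.0004 + 0.0625 + 0.2809 + 0.0004 + 0.0324 = 0.3766
Σp_2ᵢ² = 0.40² + 0.31² + 0.09² + 0.03² + 0.17² = 0.1600 + 0.0961 + 0.0081 + 0.0009 + 0.0289 = 0.2940
O = 0.1644 / √(0.3766 × 0.2940) = 0.1644 / 0.33275 = 0.4941
O = 0.4941 > 0.4 → Yes.

Yes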